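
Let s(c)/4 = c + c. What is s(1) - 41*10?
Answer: -402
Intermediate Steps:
s(c) = 8*c (s(c) = 4*(c + c) = 4*(2*c) = 8*c)
s(1) - 41*10 = 8*1 - 41*10 = 8 - 410 = -402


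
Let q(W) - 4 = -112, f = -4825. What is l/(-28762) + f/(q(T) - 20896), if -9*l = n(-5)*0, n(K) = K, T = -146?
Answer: 4825/21004 ≈ 0.22972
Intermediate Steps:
q(W) = -108 (q(W) = 4 - 112 = -108)
l = 0 (l = -(-5)*0/9 = -1/9*0 = 0)
l/(-28762) + f/(q(T) - 20896) = 0/(-28762) - 4825/(-108 - 20896) = 0*(-1/28762) - 4825/(-21004) = 0 - 4825*(-1/21004) = 0 + 4825/21004 = 4825/21004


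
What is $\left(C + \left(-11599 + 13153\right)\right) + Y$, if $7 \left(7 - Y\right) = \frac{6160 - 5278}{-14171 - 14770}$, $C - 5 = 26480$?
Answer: $\frac{270559804}{9647} \approx 28046.0$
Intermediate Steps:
$C = 26485$ ($C = 5 + 26480 = 26485$)
$Y = \frac{67571}{9647}$ ($Y = 7 - \frac{\left(6160 - 5278\right) \frac{1}{-14171 - 14770}}{7} = 7 - \frac{882 \frac{1}{-28941}}{7} = 7 - \frac{882 \left(- \frac{1}{28941}\right)}{7} = 7 - - \frac{42}{9647} = 7 + \frac{42}{9647} = \frac{67571}{9647} \approx 7.0044$)
$\left(C + \left(-11599 + 13153\right)\right) + Y = \left(26485 + \left(-11599 + 13153\right)\right) + \frac{67571}{9647} = \left(26485 + 1554\right) + \frac{67571}{9647} = 28039 + \frac{67571}{9647} = \frac{270559804}{9647}$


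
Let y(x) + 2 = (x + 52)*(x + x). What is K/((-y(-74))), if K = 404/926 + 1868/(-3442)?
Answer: 42400/1296431021 ≈ 3.2705e-5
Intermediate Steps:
K = -84800/796823 (K = 404*(1/926) + 1868*(-1/3442) = 202/463 - 934/1721 = -84800/796823 ≈ -0.10642)
y(x) = -2 + 2*x*(52 + x) (y(x) = -2 + (x + 52)*(x + x) = -2 + (52 + x)*(2*x) = -2 + 2*x*(52 + x))
K/((-y(-74))) = -84800*(-1/(-2 + 2*(-74)² + 104*(-74)))/796823 = -84800*(-1/(-2 + 2*5476 - 7696))/796823 = -84800*(-1/(-2 + 10952 - 7696))/796823 = -84800/(796823*((-1*3254))) = -84800/796823/(-3254) = -84800/796823*(-1/3254) = 42400/1296431021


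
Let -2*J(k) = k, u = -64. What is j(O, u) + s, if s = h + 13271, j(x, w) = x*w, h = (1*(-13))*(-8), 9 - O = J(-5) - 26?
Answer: 11295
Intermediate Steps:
J(k) = -k/2
O = 65/2 (O = 9 - (-½*(-5) - 26) = 9 - (5/2 - 26) = 9 - 1*(-47/2) = 9 + 47/2 = 65/2 ≈ 32.500)
h = 104 (h = -13*(-8) = 104)
j(x, w) = w*x
s = 13375 (s = 104 + 13271 = 13375)
j(O, u) + s = -64*65/2 + 13375 = -2080 + 13375 = 11295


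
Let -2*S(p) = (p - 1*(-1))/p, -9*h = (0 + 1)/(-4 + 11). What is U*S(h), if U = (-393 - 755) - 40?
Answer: -36828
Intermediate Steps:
h = -1/63 (h = -(0 + 1)/(9*(-4 + 11)) = -1/(9*7) = -⅑*⅐ = -1/63 ≈ -0.015873)
S(p) = -(1 + p)/(2*p) (S(p) = -(p - 1*(-1))/(2*p) = -(p + 1)/(2*p) = -(1 + p)/(2*p))
U = -1188 (U = -1148 - 40 = -1188)
U*S(h) = -594*(-1 - 1*(-1/63))/(-1/63) = -594*(-63)*(-1 + 1/63) = -594*(-63)*(-62)/63 = -1188*31 = -36828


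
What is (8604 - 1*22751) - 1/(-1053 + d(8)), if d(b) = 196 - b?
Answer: -12237154/865 ≈ -14147.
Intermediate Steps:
(8604 - 1*22751) - 1/(-1053 + d(8)) = (8604 - 1*22751) - 1/(-1053 + (196 - 1*8)) = (8604 - 22751) - 1/(-1053 + (196 - 8)) = -14147 - 1/(-1053 + 188) = -14147 - 1/(-865) = -14147 - 1*(-1/865) = -14147 + 1/865 = -12237154/865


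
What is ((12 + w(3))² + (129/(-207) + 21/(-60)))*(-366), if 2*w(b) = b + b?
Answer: -18858577/230 ≈ -81994.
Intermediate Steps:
w(b) = b (w(b) = (b + b)/2 = (2*b)/2 = b)
((12 + w(3))² + (129/(-207) + 21/(-60)))*(-366) = ((12 + 3)² + (129/(-207) + 21/(-60)))*(-366) = (15² + (129*(-1/207) + 21*(-1/60)))*(-366) = (225 + (-43/69 - 7/20))*(-366) = (225 - 1343/1380)*(-366) = (309157/1380)*(-366) = -18858577/230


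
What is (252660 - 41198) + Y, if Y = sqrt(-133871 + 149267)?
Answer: 211462 + 2*sqrt(3849) ≈ 2.1159e+5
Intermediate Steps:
Y = 2*sqrt(3849) (Y = sqrt(15396) = 2*sqrt(3849) ≈ 124.08)
(252660 - 41198) + Y = (252660 - 41198) + 2*sqrt(3849) = 211462 + 2*sqrt(3849)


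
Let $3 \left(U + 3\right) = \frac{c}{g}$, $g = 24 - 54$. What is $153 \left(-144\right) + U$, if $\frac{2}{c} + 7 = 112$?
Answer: $- \frac{104115376}{4725} \approx -22035.0$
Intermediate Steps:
$c = \frac{2}{105}$ ($c = \frac{2}{-7 + 112} = \frac{2}{105} \approx 0.019048$)
$g = -30$ ($g = 24 - 54 = -30$)
$U = - \frac{14176}{4725}$ ($U = -3 + \frac{\frac{2}{105} \frac{1}{-30}}{3} = -3 + \frac{\frac{2}{105} \left(- \frac{1}{30}\right)}{3} = -3 + \frac{1}{3} \left(- \frac{1}{1575}\right) = -3 - \frac{1}{4725} = - \frac{14176}{4725} \approx -3.0002$)
$153 \left(-144\right) + U = 153 \left(-144\right) - \frac{14176}{4725} = -22032 - \frac{14176}{4725} = - \frac{104115376}{4725}$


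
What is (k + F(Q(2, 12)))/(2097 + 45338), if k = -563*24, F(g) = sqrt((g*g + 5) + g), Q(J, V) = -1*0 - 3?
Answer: -13512/47435 + sqrt(11)/47435 ≈ -0.28478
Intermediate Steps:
Q(J, V) = -3 (Q(J, V) = 0 - 3 = -3)
F(g) = sqrt(5 + g + g**2) (F(g) = sqrt((g**2 + 5) + g) = sqrt((5 + g**2) + g) = sqrt(5 + g + g**2))
k = -13512
(k + F(Q(2, 12)))/(2097 + 45338) = (-13512 + sqrt(5 - 3 + (-3)**2))/(2097 + 45338) = (-13512 + sqrt(5 - 3 + 9))/47435 = (-13512 + sqrt(11))*(1/47435) = -13512/47435 + sqrt(11)/47435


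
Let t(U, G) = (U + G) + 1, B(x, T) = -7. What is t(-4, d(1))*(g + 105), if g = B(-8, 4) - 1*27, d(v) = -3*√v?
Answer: -426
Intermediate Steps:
t(U, G) = 1 + G + U (t(U, G) = (G + U) + 1 = 1 + G + U)
g = -34 (g = -7 - 1*27 = -7 - 27 = -34)
t(-4, d(1))*(g + 105) = (1 - 3*√1 - 4)*(-34 + 105) = (1 - 3*1 - 4)*71 = (1 - 3 - 4)*71 = -6*71 = -426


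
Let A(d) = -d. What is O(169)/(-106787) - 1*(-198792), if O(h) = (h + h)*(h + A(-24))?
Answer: 21228336070/106787 ≈ 1.9879e+5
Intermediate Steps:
O(h) = 2*h*(24 + h) (O(h) = (h + h)*(h - 1*(-24)) = (2*h)*(h + 24) = (2*h)*(24 + h) = 2*h*(24 + h))
O(169)/(-106787) - 1*(-198792) = (2*169*(24 + 169))/(-106787) - 1*(-198792) = (2*169*193)*(-1/106787) + 198792 = 65234*(-1/106787) + 198792 = -65234/106787 + 198792 = 21228336070/106787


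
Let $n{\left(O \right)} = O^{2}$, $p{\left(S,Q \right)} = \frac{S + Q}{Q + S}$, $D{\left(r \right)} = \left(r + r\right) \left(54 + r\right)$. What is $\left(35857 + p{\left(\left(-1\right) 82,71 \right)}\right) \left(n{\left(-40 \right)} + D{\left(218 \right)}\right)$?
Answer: $4309844736$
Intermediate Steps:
$D{\left(r \right)} = 2 r \left(54 + r\right)$
$p{\left(S,Q \right)} = 1$ ($p{\left(S,Q \right)} = \frac{Q + S}{Q + S} = 1$)
$\left(35857 + p{\left(\left(-1\right) 82,71 \right)}\right) \left(n{\left(-40 \right)} + D{\left(218 \right)}\right) = \left(35857 + 1\right) \left(\left(-40\right)^{2} + 2 \cdot 218 \left(54 + 218\right)\right) = 35858 \left(1600 + 2 \cdot 218 \cdot 272\right) = 35858 \left(1600 + 118592\right) = 35858 \cdot 120192 = 4309844736$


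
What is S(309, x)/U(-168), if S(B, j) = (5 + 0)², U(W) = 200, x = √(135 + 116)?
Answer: ⅛ ≈ 0.12500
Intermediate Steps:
x = √251 ≈ 15.843
S(B, j) = 25 (S(B, j) = 5² = 25)
S(309, x)/U(-168) = 25/200 = 25*(1/200) = ⅛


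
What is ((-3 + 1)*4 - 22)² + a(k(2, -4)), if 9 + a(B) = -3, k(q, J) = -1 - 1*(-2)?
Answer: 888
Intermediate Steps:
k(q, J) = 1 (k(q, J) = -1 + 2 = 1)
a(B) = -12 (a(B) = -9 - 3 = -12)
((-3 + 1)*4 - 22)² + a(k(2, -4)) = ((-3 + 1)*4 - 22)² - 12 = (-2*4 - 22)² - 12 = (-8 - 22)² - 12 = (-30)² - 12 = 900 - 12 = 888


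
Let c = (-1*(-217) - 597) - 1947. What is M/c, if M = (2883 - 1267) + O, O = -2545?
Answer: 929/2327 ≈ 0.39923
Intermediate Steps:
M = -929 (M = (2883 - 1267) - 2545 = 1616 - 2545 = -929)
c = -2327 (c = (217 - 597) - 1947 = -380 - 1947 = -2327)
M/c = -929/(-2327) = -929*(-1/2327) = 929/2327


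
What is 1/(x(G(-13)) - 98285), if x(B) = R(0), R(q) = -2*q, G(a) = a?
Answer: -1/98285 ≈ -1.0174e-5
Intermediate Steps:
x(B) = 0 (x(B) = -2*0 = 0)
1/(x(G(-13)) - 98285) = 1/(0 - 98285) = 1/(-98285) = -1/98285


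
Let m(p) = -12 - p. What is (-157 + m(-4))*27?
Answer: -4455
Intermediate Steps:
(-157 + m(-4))*27 = (-157 + (-12 - 1*(-4)))*27 = (-157 + (-12 + 4))*27 = (-157 - 8)*27 = -165*27 = -4455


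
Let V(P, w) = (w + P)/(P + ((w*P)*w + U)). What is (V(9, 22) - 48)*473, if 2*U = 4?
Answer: -9012155/397 ≈ -22701.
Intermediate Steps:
U = 2 (U = (½)*4 = 2)
V(P, w) = (P + w)/(2 + P + P*w²) (V(P, w) = (w + P)/(P + ((w*P)*w + 2)) = (P + w)/(P + ((P*w)*w + 2)) = (P + w)/(P + (P*w² + 2)) = (P + w)/(P + (2 + P*w²)) = (P + w)/(2 + P + P*w²))
(V(9, 22) - 48)*473 = ((9 + 22)/(2 + 9 + 9*22²) - 48)*473 = (31/(2 + 9 + 9*484) - 48)*473 = (31/(2 + 9 + 4356) - 48)*473 = (31/4367 - 48)*473 = -209585/4367*473 = -9012155/397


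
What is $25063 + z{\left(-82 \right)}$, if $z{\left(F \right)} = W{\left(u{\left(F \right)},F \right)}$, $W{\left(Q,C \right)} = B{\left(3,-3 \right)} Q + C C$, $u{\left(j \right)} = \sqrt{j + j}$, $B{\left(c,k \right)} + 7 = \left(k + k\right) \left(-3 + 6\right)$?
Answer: $31787 - 50 i \sqrt{41} \approx 31787.0 - 320.16 i$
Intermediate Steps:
$B{\left(c,k \right)} = -7 + 6 k$ ($B{\left(c,k \right)} = -7 + \left(k + k\right) \left(-3 + 6\right) = -7 + 2 k 3 = -7 + 6 k$)
$u{\left(j \right)} = \sqrt{2} \sqrt{j}$ ($u{\left(j \right)} = \sqrt{2 j} = \sqrt{2} \sqrt{j}$)
$W{\left(Q,C \right)} = C^{2} - 25 Q$ ($W{\left(Q,C \right)} = \left(-7 + 6 \left(-3\right)\right) Q + C C = \left(-7 - 18\right) Q + C^{2} = - 25 Q + C^{2} = C^{2} - 25 Q$)
$z{\left(F \right)} = F^{2} - 25 \sqrt{2} \sqrt{F}$
$25063 + z{\left(-82 \right)} = 25063 + \left(\left(-82\right)^{2} - 25 \sqrt{2} \sqrt{-82}\right) = 25063 + \left(6724 - 25 \sqrt{2} i \sqrt{82}\right) = 25063 + \left(6724 - 50 i \sqrt{41}\right) = 31787 - 50 i \sqrt{41}$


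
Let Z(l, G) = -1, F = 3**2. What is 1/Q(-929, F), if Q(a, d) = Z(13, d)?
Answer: -1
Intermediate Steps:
F = 9
Q(a, d) = -1
1/Q(-929, F) = 1/(-1) = -1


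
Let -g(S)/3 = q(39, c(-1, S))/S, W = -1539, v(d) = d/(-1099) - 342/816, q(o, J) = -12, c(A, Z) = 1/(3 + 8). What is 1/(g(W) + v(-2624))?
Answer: 25558344/49713935 ≈ 0.51411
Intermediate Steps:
c(A, Z) = 1/11
v(d) = -57/136 - d/1099 (v(d) = d*(-1/1099) - 342*1/816 = -d/1099 - 57/136 = -57/136 - d/1099)
g(S) = 36/S (g(S) = -(-36)/S = 36/S)
1/(g(W) + v(-2624)) = 1/(36/(-1539) + (-57/136 - 1/1099*(-2624))) = 1/(36*(-1/1539) + (-57/136 + 2624/1099)) = 1/(-4/171 + 294221/149464) = 1/(49713935/25558344) = 25558344/49713935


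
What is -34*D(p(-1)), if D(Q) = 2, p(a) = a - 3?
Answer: -68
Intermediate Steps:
p(a) = -3 + a
-34*D(p(-1)) = -34*2 = -68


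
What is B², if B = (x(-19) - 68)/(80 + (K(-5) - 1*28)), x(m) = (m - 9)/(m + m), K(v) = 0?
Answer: 408321/244036 ≈ 1.6732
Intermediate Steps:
x(m) = (-9 + m)/(2*m) (x(m) = (-9 + m)/((2*m)) = (-9 + m)*(1/(2*m)) = (-9 + m)/(2*m))
B = -639/494 (B = ((½)*(-9 - 19)/(-19) - 68)/(80 + (0 - 1*28)) = ((½)*(-1/19)*(-28) - 68)/(80 + (0 - 28)) = (14/19 - 68)/(80 - 28) = -1278/19/52 = -1278/19*1/52 = -639/494 ≈ -1.2935)
B² = (-639/494)² = 408321/244036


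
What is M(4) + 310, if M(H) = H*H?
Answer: 326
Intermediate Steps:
M(H) = H²
M(4) + 310 = 4² + 310 = 16 + 310 = 326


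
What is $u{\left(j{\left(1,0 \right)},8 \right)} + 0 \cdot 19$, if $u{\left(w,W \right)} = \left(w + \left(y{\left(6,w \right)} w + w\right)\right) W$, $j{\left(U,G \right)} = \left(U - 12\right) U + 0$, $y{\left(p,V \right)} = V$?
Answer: $792$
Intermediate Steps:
$j{\left(U,G \right)} = U \left(-12 + U\right)$ ($j{\left(U,G \right)} = \left(U - 12\right) U + 0 = \left(-12 + U\right) U + 0 = U \left(-12 + U\right) + 0 = U \left(-12 + U\right)$)
$u{\left(w,W \right)} = W \left(w^{2} + 2 w\right)$ ($u{\left(w,W \right)} = \left(w + \left(w w + w\right)\right) W = \left(w + \left(w^{2} + w\right)\right) W = \left(w + \left(w + w^{2}\right)\right) W = \left(w^{2} + 2 w\right) W = W \left(w^{2} + 2 w\right)$)
$u{\left(j{\left(1,0 \right)},8 \right)} + 0 \cdot 19 = 8 \cdot 1 \left(-12 + 1\right) \left(2 + 1 \left(-12 + 1\right)\right) + 0 \cdot 19 = 8 \cdot 1 \left(-11\right) \left(2 + 1 \left(-11\right)\right) + 0 = 8 \left(-11\right) \left(2 - 11\right) + 0 = 8 \left(-11\right) \left(-9\right) + 0 = 792 + 0 = 792$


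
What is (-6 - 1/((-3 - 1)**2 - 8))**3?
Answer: -117649/512 ≈ -229.78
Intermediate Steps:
(-6 - 1/((-3 - 1)**2 - 8))**3 = (-6 - 1/((-4)**2 - 8))**3 = (-6 - 1/(16 - 8))**3 = (-6 - 1/8)**3 = (-49/8)**3 = -117649/512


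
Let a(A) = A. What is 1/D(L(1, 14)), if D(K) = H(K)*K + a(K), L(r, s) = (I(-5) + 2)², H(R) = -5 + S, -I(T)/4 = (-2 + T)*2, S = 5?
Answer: 1/3364 ≈ 0.00029727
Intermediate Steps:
I(T) = 16 - 8*T (I(T) = -4*(-2 + T)*2 = -4*(-4 + 2*T) = 16 - 8*T)
H(R) = 0 (H(R) = -5 + 5 = 0)
L(r, s) = 3364 (L(r, s) = ((16 - 8*(-5)) + 2)² = ((16 + 40) + 2)² = (56 + 2)² = 58² = 3364)
D(K) = K (D(K) = 0*K + K = 0 + K = K)
1/D(L(1, 14)) = 1/3364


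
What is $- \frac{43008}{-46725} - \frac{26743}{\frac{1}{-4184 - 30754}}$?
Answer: $\frac{2078921930198}{2225} \approx 9.3435 \cdot 10^{8}$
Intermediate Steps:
$- \frac{43008}{-46725} - \frac{26743}{\frac{1}{-4184 - 30754}} = \left(-43008\right) \left(- \frac{1}{46725}\right) - \frac{26743}{\frac{1}{-34938}} = \frac{2048}{2225} - \frac{26743}{- \frac{1}{34938}} = \frac{2048}{2225} - -934346934 = \frac{2048}{2225} + 934346934 = \frac{2078921930198}{2225}$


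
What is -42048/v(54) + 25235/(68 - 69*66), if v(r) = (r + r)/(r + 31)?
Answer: -445445785/13458 ≈ -33099.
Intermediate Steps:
v(r) = 2*r/(31 + r) (v(r) = (2*r)/(31 + r) = 2*r/(31 + r))
-42048/v(54) + 25235/(68 - 69*66) = -42048/(2*54/(31 + 54)) + 25235/(68 - 69*66) = -42048/(2*54/85) + 25235/(68 - 4554) = -42048/(2*54*(1/85)) + 25235/(-4486) = -42048/108/85 + 25235*(-1/4486) = -42048*85/108 - 25235/4486 = -99280/3 - 25235/4486 = -445445785/13458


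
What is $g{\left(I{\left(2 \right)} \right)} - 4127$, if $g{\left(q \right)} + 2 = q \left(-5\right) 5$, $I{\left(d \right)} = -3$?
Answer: $-4054$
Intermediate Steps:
$g{\left(q \right)} = -2 - 25 q$ ($g{\left(q \right)} = -2 + q \left(-5\right) 5 = -2 + - 5 q 5 = -2 - 25 q$)
$g{\left(I{\left(2 \right)} \right)} - 4127 = \left(-2 - -75\right) - 4127 = \left(-2 + 75\right) - 4127 = 73 - 4127 = -4054$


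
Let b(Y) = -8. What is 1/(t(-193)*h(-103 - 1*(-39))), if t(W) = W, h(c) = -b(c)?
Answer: -1/1544 ≈ -0.00064767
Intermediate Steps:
h(c) = 8 (h(c) = -1*(-8) = 8)
1/(t(-193)*h(-103 - 1*(-39))) = 1/(-193*8) = -1/193*⅛ = -1/1544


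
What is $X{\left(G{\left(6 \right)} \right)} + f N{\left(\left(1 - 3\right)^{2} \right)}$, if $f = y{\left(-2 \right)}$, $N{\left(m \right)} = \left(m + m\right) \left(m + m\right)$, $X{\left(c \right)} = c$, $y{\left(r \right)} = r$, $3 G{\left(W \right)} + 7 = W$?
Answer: $- \frac{385}{3} \approx -128.33$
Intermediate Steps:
$G{\left(W \right)} = - \frac{7}{3} + \frac{W}{3}$
$N{\left(m \right)} = 4 m^{2}$ ($N{\left(m \right)} = 2 m 2 m = 4 m^{2}$)
$f = -2$
$X{\left(G{\left(6 \right)} \right)} + f N{\left(\left(1 - 3\right)^{2} \right)} = \left(- \frac{7}{3} + \frac{1}{3} \cdot 6\right) - 2 \cdot 4 \left(\left(1 - 3\right)^{2}\right)^{2} = \left(- \frac{7}{3} + 2\right) - 2 \cdot 4 \left(\left(-2\right)^{2}\right)^{2} = - \frac{1}{3} - 2 \cdot 4 \cdot 4^{2} = - \frac{1}{3} - 2 \cdot 4 \cdot 16 = - \frac{1}{3} - 128 = - \frac{385}{3}$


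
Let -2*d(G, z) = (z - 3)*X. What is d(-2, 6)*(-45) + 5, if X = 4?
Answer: 275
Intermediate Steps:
d(G, z) = 6 - 2*z (d(G, z) = -(z - 3)*4/2 = -(-3 + z)*4/2 = -(-12 + 4*z)/2 = 6 - 2*z)
d(-2, 6)*(-45) + 5 = (6 - 2*6)*(-45) + 5 = (6 - 12)*(-45) + 5 = -6*(-45) + 5 = 270 + 5 = 275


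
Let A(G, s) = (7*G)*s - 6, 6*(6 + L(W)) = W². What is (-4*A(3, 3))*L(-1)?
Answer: 1330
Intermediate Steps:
L(W) = -6 + W²/6
A(G, s) = -6 + 7*G*s (A(G, s) = 7*G*s - 6 = -6 + 7*G*s)
(-4*A(3, 3))*L(-1) = (-4*(-6 + 7*3*3))*(-6 + (⅙)*(-1)²) = (-4*(-6 + 63))*(-6 + (⅙)*1) = (-4*57)*(-6 + ⅙) = -228*(-35/6) = 1330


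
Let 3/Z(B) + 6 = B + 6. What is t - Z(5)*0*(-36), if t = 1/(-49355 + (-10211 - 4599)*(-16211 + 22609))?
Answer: -1/94803735 ≈ -1.0548e-8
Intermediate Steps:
Z(B) = 3/B (Z(B) = 3/(-6 + (B + 6)) = 3/(-6 + (6 + B)) = 3/B)
t = -1/94803735 (t = 1/(-49355 - 14810*6398) = 1/(-49355 - 94754380) = 1/(-94803735) = -1/94803735 ≈ -1.0548e-8)
t - Z(5)*0*(-36) = -1/94803735 - (3/5)*0*(-36) = -1/94803735 - (3*(⅕))*0*(-36) = -1/94803735 - (⅗)*0*(-36) = -1/94803735 - 0*(-36) = -1/94803735 - 1*0 = -1/94803735 + 0 = -1/94803735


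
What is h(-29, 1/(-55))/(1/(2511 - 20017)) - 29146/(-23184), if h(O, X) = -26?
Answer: 5276182925/11592 ≈ 4.5516e+5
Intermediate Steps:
h(-29, 1/(-55))/(1/(2511 - 20017)) - 29146/(-23184) = -26/(1/(2511 - 20017)) - 29146/(-23184) = -26/(1/(-17506)) - 29146*(-1/23184) = -26/(-1/17506) + 14573/11592 = -26*(-17506) + 14573/11592 = 455156 + 14573/11592 = 5276182925/11592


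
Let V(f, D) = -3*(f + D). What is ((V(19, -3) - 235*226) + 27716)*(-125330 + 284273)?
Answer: -4043827806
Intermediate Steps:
V(f, D) = -3*D - 3*f (V(f, D) = -3*(D + f) = -3*D - 3*f)
((V(19, -3) - 235*226) + 27716)*(-125330 + 284273) = (((-3*(-3) - 3*19) - 235*226) + 27716)*(-125330 + 284273) = (((9 - 57) - 53110) + 27716)*158943 = ((-48 - 53110) + 27716)*158943 = (-53158 + 27716)*158943 = -25442*158943 = -4043827806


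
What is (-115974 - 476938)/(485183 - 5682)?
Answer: -592912/479501 ≈ -1.2365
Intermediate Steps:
(-115974 - 476938)/(485183 - 5682) = -592912/479501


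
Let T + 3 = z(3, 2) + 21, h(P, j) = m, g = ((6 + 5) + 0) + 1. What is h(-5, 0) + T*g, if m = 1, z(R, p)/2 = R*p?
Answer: 361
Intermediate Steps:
z(R, p) = 2*R*p (z(R, p) = 2*(R*p) = 2*R*p)
g = 12 (g = (11 + 0) + 1 = 11 + 1 = 12)
h(P, j) = 1
T = 30 (T = -3 + (2*3*2 + 21) = -3 + (12 + 21) = -3 + 33 = 30)
h(-5, 0) + T*g = 1 + 30*12 = 1 + 360 = 361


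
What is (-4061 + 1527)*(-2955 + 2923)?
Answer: 81088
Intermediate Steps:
(-4061 + 1527)*(-2955 + 2923) = -2534*(-32) = 81088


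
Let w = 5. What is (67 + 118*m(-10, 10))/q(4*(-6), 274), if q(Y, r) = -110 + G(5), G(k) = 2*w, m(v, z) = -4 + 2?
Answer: 169/100 ≈ 1.6900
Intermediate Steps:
m(v, z) = -2
G(k) = 10 (G(k) = 2*5 = 10)
q(Y, r) = -100 (q(Y, r) = -110 + 10 = -100)
(67 + 118*m(-10, 10))/q(4*(-6), 274) = (67 + 118*(-2))/(-100) = (67 - 236)*(-1/100) = -169*(-1/100) = 169/100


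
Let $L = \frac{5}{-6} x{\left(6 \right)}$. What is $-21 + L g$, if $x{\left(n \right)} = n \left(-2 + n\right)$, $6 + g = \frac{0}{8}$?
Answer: $99$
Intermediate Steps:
$g = -6$ ($g = -6 + \frac{0}{8} = -6 + 0 \cdot \frac{1}{8} = -6 + 0 = -6$)
$L = -20$ ($L = \frac{5}{-6} \cdot 6 \left(-2 + 6\right) = 5 \left(- \frac{1}{6}\right) 6 \cdot 4 = \left(- \frac{5}{6}\right) 24 = -20$)
$-21 + L g = -21 - -120 = -21 + 120 = 99$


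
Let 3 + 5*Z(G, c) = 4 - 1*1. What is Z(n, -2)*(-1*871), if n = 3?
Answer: 0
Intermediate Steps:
Z(G, c) = 0 (Z(G, c) = -⅗ + (4 - 1*1)/5 = -⅗ + (4 - 1)/5 = -⅗ + (⅕)*3 = -⅗ + ⅗ = 0)
Z(n, -2)*(-1*871) = 0*(-1*871) = 0*(-871) = 0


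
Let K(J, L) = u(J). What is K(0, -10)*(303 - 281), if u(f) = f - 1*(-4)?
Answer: 88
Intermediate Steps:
u(f) = 4 + f (u(f) = f + 4 = 4 + f)
K(J, L) = 4 + J
K(0, -10)*(303 - 281) = (4 + 0)*(303 - 281) = 4*22 = 88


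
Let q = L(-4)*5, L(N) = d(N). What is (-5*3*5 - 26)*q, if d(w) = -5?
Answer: 2525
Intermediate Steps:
L(N) = -5
q = -25 (q = -5*5 = -25)
(-5*3*5 - 26)*q = (-5*3*5 - 26)*(-25) = (-15*5 - 26)*(-25) = (-75 - 26)*(-25) = -101*(-25) = 2525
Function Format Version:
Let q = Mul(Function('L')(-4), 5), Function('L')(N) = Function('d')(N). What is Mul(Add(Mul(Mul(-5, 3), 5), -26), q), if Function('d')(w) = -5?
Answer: 2525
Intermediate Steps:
Function('L')(N) = -5
q = -25 (q = Mul(-5, 5) = -25)
Mul(Add(Mul(Mul(-5, 3), 5), -26), q) = Mul(Add(Mul(Mul(-5, 3), 5), -26), -25) = Mul(Add(Mul(-15, 5), -26), -25) = Mul(Add(-75, -26), -25) = Mul(-101, -25) = 2525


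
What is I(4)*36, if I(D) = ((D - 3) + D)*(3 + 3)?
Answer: 1080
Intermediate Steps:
I(D) = -18 + 12*D (I(D) = ((-3 + D) + D)*6 = (-3 + 2*D)*6 = -18 + 12*D)
I(4)*36 = (-18 + 12*4)*36 = (-18 + 48)*36 = 30*36 = 1080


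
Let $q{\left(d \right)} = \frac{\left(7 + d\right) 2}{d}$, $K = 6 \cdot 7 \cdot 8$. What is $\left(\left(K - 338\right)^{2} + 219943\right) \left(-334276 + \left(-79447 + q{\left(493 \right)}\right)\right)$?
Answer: $- \frac{44861366464733}{493} \approx -9.0997 \cdot 10^{10}$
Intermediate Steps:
$K = 336$ ($K = 42 \cdot 8 = 336$)
$q{\left(d \right)} = \frac{14 + 2 d}{d}$
$\left(\left(K - 338\right)^{2} + 219943\right) \left(-334276 + \left(-79447 + q{\left(493 \right)}\right)\right) = \left(\left(336 - 338\right)^{2} + 219943\right) \left(-334276 - \left(79445 - \frac{14}{493}\right)\right) = \left(\left(-2\right)^{2} + 219943\right) \left(-334276 + \left(-79447 + \left(2 + 14 \cdot \frac{1}{493}\right)\right)\right) = \left(4 + 219943\right) \left(-334276 + \left(-79447 + \left(2 + \frac{14}{493}\right)\right)\right) = 219947 \left(-334276 + \left(-79447 + \frac{1000}{493}\right)\right) = 219947 \left(-334276 - \frac{39166371}{493}\right) = 219947 \left(- \frac{203964439}{493}\right) = - \frac{44861366464733}{493}$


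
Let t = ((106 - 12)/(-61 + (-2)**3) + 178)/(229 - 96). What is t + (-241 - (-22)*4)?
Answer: -1391893/9177 ≈ -151.67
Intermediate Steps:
t = 12188/9177 (t = (94/(-61 - 8) + 178)/133 = (94/(-69) + 178)*(1/133) = (94*(-1/69) + 178)*(1/133) = (-94/69 + 178)*(1/133) = (12188/69)*(1/133) = 12188/9177 ≈ 1.3281)
t + (-241 - (-22)*4) = 12188/9177 + (-241 - (-22)*4) = 12188/9177 + (-241 - 1*(-88)) = 12188/9177 + (-241 + 88) = 12188/9177 - 153 = -1391893/9177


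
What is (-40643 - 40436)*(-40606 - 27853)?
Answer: 5550587261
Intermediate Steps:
(-40643 - 40436)*(-40606 - 27853) = -81079*(-68459) = 5550587261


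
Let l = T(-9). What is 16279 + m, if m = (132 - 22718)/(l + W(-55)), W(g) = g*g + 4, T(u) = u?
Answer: 24569997/1510 ≈ 16272.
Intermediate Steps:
W(g) = 4 + g² (W(g) = g² + 4 = 4 + g²)
l = -9
m = -11293/1510 (m = (132 - 22718)/(-9 + (4 + (-55)²)) = -22586/(-9 + (4 + 3025)) = -22586/(-9 + 3029) = -22586/3020 = -22586*1/3020 = -11293/1510 ≈ -7.4788)
16279 + m = 16279 - 11293/1510 = 24569997/1510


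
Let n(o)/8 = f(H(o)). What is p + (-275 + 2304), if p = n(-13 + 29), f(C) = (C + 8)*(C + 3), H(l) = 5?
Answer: 2861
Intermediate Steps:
f(C) = (3 + C)*(8 + C) (f(C) = (8 + C)*(3 + C) = (3 + C)*(8 + C))
n(o) = 832 (n(o) = 8*(24 + 5² + 11*5) = 8*(24 + 25 + 55) = 8*104 = 832)
p = 832
p + (-275 + 2304) = 832 + (-275 + 2304) = 832 + 2029 = 2861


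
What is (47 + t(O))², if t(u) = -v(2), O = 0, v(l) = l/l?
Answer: 2116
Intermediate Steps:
v(l) = 1
t(u) = -1 (t(u) = -1*1 = -1)
(47 + t(O))² = (47 - 1)² = 46² = 2116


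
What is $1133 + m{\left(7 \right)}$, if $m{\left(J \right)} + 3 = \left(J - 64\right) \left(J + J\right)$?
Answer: $332$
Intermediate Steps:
$m{\left(J \right)} = -3 + 2 J \left(-64 + J\right)$ ($m{\left(J \right)} = -3 + \left(J - 64\right) \left(J + J\right) = -3 + \left(-64 + J\right) 2 J = -3 + 2 J \left(-64 + J\right)$)
$1133 + m{\left(7 \right)} = 1133 - \left(899 - 98\right) = 1133 - 801 = 332$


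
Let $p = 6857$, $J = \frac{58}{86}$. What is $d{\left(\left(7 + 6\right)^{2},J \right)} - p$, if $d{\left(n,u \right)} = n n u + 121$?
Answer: $\frac{538621}{43} \approx 12526.0$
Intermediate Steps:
$J = \frac{29}{43}$ ($J = 58 \cdot \frac{1}{86} = \frac{29}{43} \approx 0.67442$)
$d{\left(n,u \right)} = 121 + u n^{2}$ ($d{\left(n,u \right)} = n^{2} u + 121 = u n^{2} + 121 = 121 + u n^{2}$)
$d{\left(\left(7 + 6\right)^{2},J \right)} - p = \left(121 + \frac{29 \left(\left(7 + 6\right)^{2}\right)^{2}}{43}\right) - 6857 = \left(121 + \frac{29 \left(13^{2}\right)^{2}}{43}\right) - 6857 = \left(121 + \frac{29 \cdot 169^{2}}{43}\right) - 6857 = \left(121 + \frac{29}{43} \cdot 28561\right) - 6857 = \left(121 + \frac{828269}{43}\right) - 6857 = \frac{833472}{43} - 6857 = \frac{538621}{43}$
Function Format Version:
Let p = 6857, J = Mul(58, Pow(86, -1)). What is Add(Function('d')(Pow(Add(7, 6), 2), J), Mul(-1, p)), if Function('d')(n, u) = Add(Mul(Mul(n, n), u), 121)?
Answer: Rational(538621, 43) ≈ 12526.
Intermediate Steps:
J = Rational(29, 43) (J = Mul(58, Rational(1, 86)) = Rational(29, 43) ≈ 0.67442)
Function('d')(n, u) = Add(121, Mul(u, Pow(n, 2))) (Function('d')(n, u) = Add(Mul(Pow(n, 2), u), 121) = Add(Mul(u, Pow(n, 2)), 121) = Add(121, Mul(u, Pow(n, 2))))
Add(Function('d')(Pow(Add(7, 6), 2), J), Mul(-1, p)) = Add(Add(121, Mul(Rational(29, 43), Pow(Pow(Add(7, 6), 2), 2))), Mul(-1, 6857)) = Add(Add(121, Mul(Rational(29, 43), Pow(Pow(13, 2), 2))), -6857) = Add(Add(121, Mul(Rational(29, 43), Pow(169, 2))), -6857) = Add(Add(121, Mul(Rational(29, 43), 28561)), -6857) = Add(Add(121, Rational(828269, 43)), -6857) = Add(Rational(833472, 43), -6857) = Rational(538621, 43)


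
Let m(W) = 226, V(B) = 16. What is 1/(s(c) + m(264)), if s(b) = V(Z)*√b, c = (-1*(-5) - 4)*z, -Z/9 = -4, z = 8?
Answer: 113/24514 - 8*√2/12257 ≈ 0.0036866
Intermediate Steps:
Z = 36 (Z = -9*(-4) = 36)
c = 8 (c = (-1*(-5) - 4)*8 = (5 - 4)*8 = 1*8 = 8)
s(b) = 16*√b
1/(s(c) + m(264)) = 1/(16*√8 + 226) = 1/(16*(2*√2) + 226) = 1/(32*√2 + 226) = 1/(226 + 32*√2)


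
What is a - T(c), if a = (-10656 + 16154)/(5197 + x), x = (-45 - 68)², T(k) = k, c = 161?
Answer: -1443514/8983 ≈ -160.69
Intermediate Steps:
x = 12769 (x = (-113)² = 12769)
a = 2749/8983 (a = (-10656 + 16154)/(5197 + 12769) = 5498/17966 = 5498*(1/17966) = 2749/8983 ≈ 0.30602)
a - T(c) = 2749/8983 - 1*161 = 2749/8983 - 161 = -1443514/8983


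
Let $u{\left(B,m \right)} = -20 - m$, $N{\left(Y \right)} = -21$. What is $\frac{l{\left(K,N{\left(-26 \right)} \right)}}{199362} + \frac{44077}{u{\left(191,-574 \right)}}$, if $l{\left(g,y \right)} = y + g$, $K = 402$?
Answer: $\frac{732290829}{9203879} \approx 79.563$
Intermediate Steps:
$l{\left(g,y \right)} = g + y$
$\frac{l{\left(K,N{\left(-26 \right)} \right)}}{199362} + \frac{44077}{u{\left(191,-574 \right)}} = \frac{402 - 21}{199362} + \frac{44077}{-20 - -574} = 381 \cdot \frac{1}{199362} + \frac{44077}{-20 + 574} = \frac{127}{66454} + \frac{44077}{554} = \frac{732290829}{9203879}$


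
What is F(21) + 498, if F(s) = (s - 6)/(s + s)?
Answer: 6977/14 ≈ 498.36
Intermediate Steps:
F(s) = (-6 + s)/(2*s) (F(s) = (-6 + s)/((2*s)) = (-6 + s)*(1/(2*s)) = (-6 + s)/(2*s))
F(21) + 498 = (1/2)*(-6 + 21)/21 + 498 = (1/2)*(1/21)*15 + 498 = 5/14 + 498 = 6977/14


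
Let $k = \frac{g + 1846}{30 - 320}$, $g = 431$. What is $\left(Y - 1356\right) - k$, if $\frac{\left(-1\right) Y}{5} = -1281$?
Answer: $\frac{1466487}{290} \approx 5056.9$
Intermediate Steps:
$Y = 6405$ ($Y = \left(-5\right) \left(-1281\right) = 6405$)
$k = - \frac{2277}{290}$ ($k = \frac{431 + 1846}{30 - 320} = \frac{2277}{-290} = 2277 \left(- \frac{1}{290}\right) = - \frac{2277}{290} \approx -7.8517$)
$\left(Y - 1356\right) - k = \left(6405 - 1356\right) - - \frac{2277}{290} = \left(6405 - 1356\right) + \frac{2277}{290} = 5049 + \frac{2277}{290} = \frac{1466487}{290}$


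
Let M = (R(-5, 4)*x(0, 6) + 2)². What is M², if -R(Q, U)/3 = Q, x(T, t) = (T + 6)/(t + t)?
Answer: 130321/16 ≈ 8145.1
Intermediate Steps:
x(T, t) = (6 + T)/(2*t) (x(T, t) = (6 + T)/((2*t)) = (6 + T)*(1/(2*t)) = (6 + T)/(2*t))
R(Q, U) = -3*Q
M = 361/4 (M = ((-3*(-5))*((½)*(6 + 0)/6) + 2)² = (15*((½)*(⅙)*6) + 2)² = (15*(½) + 2)² = (15/2 + 2)² = (19/2)² = 361/4 ≈ 90.250)
M² = (361/4)² = 130321/16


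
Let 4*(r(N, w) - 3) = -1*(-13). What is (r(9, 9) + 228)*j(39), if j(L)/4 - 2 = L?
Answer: 38417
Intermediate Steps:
j(L) = 8 + 4*L
r(N, w) = 25/4 (r(N, w) = 3 + (-1*(-13))/4 = 3 + (1/4)*13 = 3 + 13/4 = 25/4)
(r(9, 9) + 228)*j(39) = (25/4 + 228)*(8 + 4*39) = 937*(8 + 156)/4 = (937/4)*164 = 38417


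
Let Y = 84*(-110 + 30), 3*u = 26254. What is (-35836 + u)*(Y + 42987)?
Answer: -982279606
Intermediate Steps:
u = 26254/3 (u = (⅓)*26254 = 26254/3 ≈ 8751.3)
Y = -6720 (Y = 84*(-80) = -6720)
(-35836 + u)*(Y + 42987) = (-35836 + 26254/3)*(-6720 + 42987) = -81254/3*36267 = -982279606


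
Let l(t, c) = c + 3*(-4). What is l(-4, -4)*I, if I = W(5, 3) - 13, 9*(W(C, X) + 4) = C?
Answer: 2368/9 ≈ 263.11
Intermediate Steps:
W(C, X) = -4 + C/9
l(t, c) = -12 + c (l(t, c) = c - 12 = -12 + c)
I = -148/9 (I = (-4 + (⅑)*5) - 13 = (-4 + 5/9) - 13 = -31/9 - 13 = -148/9 ≈ -16.444)
l(-4, -4)*I = (-12 - 4)*(-148/9) = -16*(-148/9) = 2368/9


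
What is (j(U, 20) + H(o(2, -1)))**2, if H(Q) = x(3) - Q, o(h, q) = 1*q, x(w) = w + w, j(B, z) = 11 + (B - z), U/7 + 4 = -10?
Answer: 10000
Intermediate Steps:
U = -98 (U = -28 + 7*(-10) = -28 - 70 = -98)
j(B, z) = 11 + B - z
x(w) = 2*w
o(h, q) = q
H(Q) = 6 - Q (H(Q) = 2*3 - Q = 6 - Q)
(j(U, 20) + H(o(2, -1)))**2 = ((11 - 98 - 1*20) + (6 - 1*(-1)))**2 = ((11 - 98 - 20) + (6 + 1))**2 = (-107 + 7)**2 = (-100)**2 = 10000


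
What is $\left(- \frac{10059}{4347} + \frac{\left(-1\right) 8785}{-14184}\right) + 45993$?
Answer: $\frac{5001278509}{108744} \approx 45991.0$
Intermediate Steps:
$\left(- \frac{10059}{4347} + \frac{\left(-1\right) 8785}{-14184}\right) + 45993 = \left(\left(-10059\right) \frac{1}{4347} - - \frac{8785}{14184}\right) + 45993 = \left(- \frac{479}{207} + \frac{8785}{14184}\right) + 45993 = - \frac{184283}{108744} + 45993 = \frac{5001278509}{108744}$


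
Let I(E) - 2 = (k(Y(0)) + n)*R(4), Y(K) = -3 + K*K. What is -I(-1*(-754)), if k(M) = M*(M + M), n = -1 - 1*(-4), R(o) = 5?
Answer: -107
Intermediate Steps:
n = 3 (n = -1 + 4 = 3)
Y(K) = -3 + K**2
k(M) = 2*M**2 (k(M) = M*(2*M) = 2*M**2)
I(E) = 107 (I(E) = 2 + (2*(-3 + 0**2)**2 + 3)*5 = 2 + (2*(-3 + 0)**2 + 3)*5 = 2 + (2*(-3)**2 + 3)*5 = 2 + (2*9 + 3)*5 = 2 + (18 + 3)*5 = 2 + 21*5 = 2 + 105 = 107)
-I(-1*(-754)) = -1*107 = -107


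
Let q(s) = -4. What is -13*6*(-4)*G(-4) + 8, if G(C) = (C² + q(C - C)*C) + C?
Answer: 8744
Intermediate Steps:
G(C) = C² - 3*C (G(C) = (C² - 4*C) + C = C² - 3*C)
-13*6*(-4)*G(-4) + 8 = -13*6*(-4)*(-4*(-3 - 4)) + 8 = -(-312)*(-4*(-7)) + 8 = -(-312)*28 + 8 = -13*(-672) + 8 = 8736 + 8 = 8744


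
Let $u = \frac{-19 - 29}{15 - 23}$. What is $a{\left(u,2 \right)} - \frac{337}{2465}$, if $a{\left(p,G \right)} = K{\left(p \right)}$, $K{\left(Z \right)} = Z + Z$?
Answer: $\frac{29243}{2465} \approx 11.863$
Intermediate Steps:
$K{\left(Z \right)} = 2 Z$
$u = 6$ ($u = - \frac{48}{-8} = \left(-48\right) \left(- \frac{1}{8}\right) = 6$)
$a{\left(p,G \right)} = 2 p$
$a{\left(u,2 \right)} - \frac{337}{2465} = 2 \cdot 6 - \frac{337}{2465} = 12 - \frac{337}{2465} = \frac{29243}{2465}$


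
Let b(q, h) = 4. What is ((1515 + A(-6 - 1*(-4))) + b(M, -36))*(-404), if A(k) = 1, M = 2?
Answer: -614080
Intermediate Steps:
((1515 + A(-6 - 1*(-4))) + b(M, -36))*(-404) = ((1515 + 1) + 4)*(-404) = (1516 + 4)*(-404) = 1520*(-404) = -614080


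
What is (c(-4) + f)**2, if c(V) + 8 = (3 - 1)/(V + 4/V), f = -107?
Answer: 332929/25 ≈ 13317.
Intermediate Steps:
c(V) = -8 + 2/(V + 4/V) (c(V) = -8 + (3 - 1)/(V + 4/V) = -8 + 2/(V + 4/V))
(c(-4) + f)**2 = (2*(-16 - 4 - 4*(-4)**2)/(4 + (-4)**2) - 107)**2 = (2*(-16 - 4 - 4*16)/(4 + 16) - 107)**2 = (2*(-16 - 4 - 64)/20 - 107)**2 = (2*(1/20)*(-84) - 107)**2 = (-42/5 - 107)**2 = (-577/5)**2 = 332929/25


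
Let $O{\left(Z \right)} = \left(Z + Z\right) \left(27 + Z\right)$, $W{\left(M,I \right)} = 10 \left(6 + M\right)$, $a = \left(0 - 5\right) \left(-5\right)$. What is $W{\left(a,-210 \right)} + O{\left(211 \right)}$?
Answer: $100746$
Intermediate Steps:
$a = 25$ ($a = \left(-5\right) \left(-5\right) = 25$)
$W{\left(M,I \right)} = 60 + 10 M$
$O{\left(Z \right)} = 2 Z \left(27 + Z\right)$
$W{\left(a,-210 \right)} + O{\left(211 \right)} = \left(60 + 10 \cdot 25\right) + 2 \cdot 211 \left(27 + 211\right) = \left(60 + 250\right) + 2 \cdot 211 \cdot 238 = 310 + 100436 = 100746$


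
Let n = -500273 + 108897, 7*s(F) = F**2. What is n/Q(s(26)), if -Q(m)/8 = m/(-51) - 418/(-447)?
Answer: -433717991/8497 ≈ -51044.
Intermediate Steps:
s(F) = F**2/7
Q(m) = -3344/447 + 8*m/51 (Q(m) = -8*(m/(-51) - 418/(-447)) = -8*(m*(-1/51) - 418*(-1/447)) = -8*(-m/51 + 418/447) = -8*(418/447 - m/51) = -3344/447 + 8*m/51)
n = -391376
n/Q(s(26)) = -391376/(-3344/447 + 8*((1/7)*26**2)/51) = -391376/(-3344/447 + 8*((1/7)*676)/51) = -391376/(-3344/447 + (8/51)*(676/7)) = -391376/(-3344/447 + 5408/357) = -391376/135952/17731 = -391376*17731/135952 = -433717991/8497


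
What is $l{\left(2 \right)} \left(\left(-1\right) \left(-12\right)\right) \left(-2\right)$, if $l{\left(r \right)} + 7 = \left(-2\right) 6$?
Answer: $456$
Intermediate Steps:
$l{\left(r \right)} = -19$ ($l{\left(r \right)} = -7 - 12 = -19$)
$l{\left(2 \right)} \left(\left(-1\right) \left(-12\right)\right) \left(-2\right) = - 19 \left(\left(-1\right) \left(-12\right)\right) \left(-2\right) = \left(-19\right) 12 \left(-2\right) = \left(-228\right) \left(-2\right) = 456$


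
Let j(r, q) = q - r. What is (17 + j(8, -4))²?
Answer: 25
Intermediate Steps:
(17 + j(8, -4))² = (17 + (-4 - 1*8))² = (17 + (-4 - 8))² = (17 - 12)² = 5² = 25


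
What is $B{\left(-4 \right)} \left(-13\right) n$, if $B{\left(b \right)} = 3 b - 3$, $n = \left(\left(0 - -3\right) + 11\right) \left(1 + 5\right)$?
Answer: $16380$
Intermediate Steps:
$n = 84$ ($n = \left(\left(0 + 3\right) + 11\right) 6 = \left(3 + 11\right) 6 = 14 \cdot 6 = 84$)
$B{\left(b \right)} = -3 + 3 b$
$B{\left(-4 \right)} \left(-13\right) n = \left(-3 + 3 \left(-4\right)\right) \left(-13\right) 84 = \left(-3 - 12\right) \left(-13\right) 84 = \left(-15\right) \left(-13\right) 84 = 195 \cdot 84 = 16380$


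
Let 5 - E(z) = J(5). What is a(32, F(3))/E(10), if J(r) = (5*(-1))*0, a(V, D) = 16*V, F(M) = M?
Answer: 512/5 ≈ 102.40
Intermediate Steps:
J(r) = 0 (J(r) = -5*0 = 0)
E(z) = 5 (E(z) = 5 - 1*0 = 5 + 0 = 5)
a(32, F(3))/E(10) = (16*32)/5 = 512*(⅕) = 512/5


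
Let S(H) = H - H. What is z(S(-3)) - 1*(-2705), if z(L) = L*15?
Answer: 2705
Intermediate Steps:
S(H) = 0
z(L) = 15*L
z(S(-3)) - 1*(-2705) = 15*0 - 1*(-2705) = 0 + 2705 = 2705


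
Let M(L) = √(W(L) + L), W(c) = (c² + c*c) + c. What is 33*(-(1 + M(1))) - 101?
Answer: -200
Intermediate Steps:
W(c) = c + 2*c² (W(c) = (c² + c²) + c = 2*c² + c = c + 2*c²)
M(L) = √(L + L*(1 + 2*L)) (M(L) = √(L*(1 + 2*L) + L) = √(L + L*(1 + 2*L)))
33*(-(1 + M(1))) - 101 = 33*(-(1 + √2*√(1*(1 + 1)))) - 101 = 33*(-(1 + √2*√(1*2))) - 101 = 33*(-(1 + √2*√2)) - 101 = 33*(-(1 + 2)) - 101 = 33*(-1*3) - 101 = 33*(-3) - 101 = -99 - 101 = -200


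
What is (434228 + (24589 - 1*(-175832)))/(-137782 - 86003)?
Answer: -634649/223785 ≈ -2.8360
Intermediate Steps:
(434228 + (24589 - 1*(-175832)))/(-137782 - 86003) = (434228 + (24589 + 175832))/(-223785) = (434228 + 200421)*(-1/223785) = 634649*(-1/223785) = -634649/223785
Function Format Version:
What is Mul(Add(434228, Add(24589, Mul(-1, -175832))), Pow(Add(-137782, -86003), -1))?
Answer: Rational(-634649, 223785) ≈ -2.8360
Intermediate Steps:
Mul(Add(434228, Add(24589, Mul(-1, -175832))), Pow(Add(-137782, -86003), -1)) = Mul(Add(434228, Add(24589, 175832)), Pow(-223785, -1)) = Mul(Add(434228, 200421), Rational(-1, 223785)) = Mul(634649, Rational(-1, 223785)) = Rational(-634649, 223785)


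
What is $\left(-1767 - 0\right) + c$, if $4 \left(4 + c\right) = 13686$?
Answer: $\frac{3301}{2} \approx 1650.5$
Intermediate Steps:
$c = \frac{6835}{2}$ ($c = -4 + \frac{1}{4} \cdot 13686 = -4 + \frac{6843}{2} = \frac{6835}{2} \approx 3417.5$)
$\left(-1767 - 0\right) + c = \left(-1767 - 0\right) + \frac{6835}{2} = \left(-1767 + 0\right) + \frac{6835}{2} = -1767 + \frac{6835}{2} = \frac{3301}{2}$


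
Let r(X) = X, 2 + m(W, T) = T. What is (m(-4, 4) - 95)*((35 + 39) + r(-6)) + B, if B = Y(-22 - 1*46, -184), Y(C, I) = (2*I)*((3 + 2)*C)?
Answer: 118796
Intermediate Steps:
m(W, T) = -2 + T
Y(C, I) = 10*C*I (Y(C, I) = (2*I)*(5*C) = 10*C*I)
B = 125120 (B = 10*(-22 - 1*46)*(-184) = 10*(-22 - 46)*(-184) = 10*(-68)*(-184) = 125120)
(m(-4, 4) - 95)*((35 + 39) + r(-6)) + B = ((-2 + 4) - 95)*((35 + 39) - 6) + 125120 = (2 - 95)*(74 - 6) + 125120 = -93*68 + 125120 = -6324 + 125120 = 118796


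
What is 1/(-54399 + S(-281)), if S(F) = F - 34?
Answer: -1/54714 ≈ -1.8277e-5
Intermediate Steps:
S(F) = -34 + F
1/(-54399 + S(-281)) = 1/(-54399 + (-34 - 281)) = 1/(-54399 - 315) = 1/(-54714) = -1/54714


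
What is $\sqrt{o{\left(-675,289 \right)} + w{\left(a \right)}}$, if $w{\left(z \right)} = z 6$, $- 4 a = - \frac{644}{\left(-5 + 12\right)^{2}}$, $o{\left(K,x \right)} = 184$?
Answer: $\frac{\sqrt{9982}}{7} \approx 14.273$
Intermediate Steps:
$a = \frac{23}{7}$ ($a = - \frac{\left(-644\right) \frac{1}{\left(-5 + 12\right)^{2}}}{4} = - \frac{\left(-644\right) \frac{1}{7^{2}}}{4} = - \frac{\left(-644\right) \frac{1}{49}}{4} = \left(- \frac{1}{4}\right) \left(- \frac{92}{7}\right) = \frac{23}{7} \approx 3.2857$)
$w{\left(z \right)} = 6 z$
$\sqrt{o{\left(-675,289 \right)} + w{\left(a \right)}} = \sqrt{184 + 6 \cdot \frac{23}{7}} = \sqrt{184 + \frac{138}{7}} = \sqrt{\frac{1426}{7}} = \frac{\sqrt{9982}}{7}$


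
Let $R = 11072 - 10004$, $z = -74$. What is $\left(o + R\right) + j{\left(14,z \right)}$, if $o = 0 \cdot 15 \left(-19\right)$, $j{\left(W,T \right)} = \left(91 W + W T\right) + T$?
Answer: $1232$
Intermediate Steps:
$j{\left(W,T \right)} = T + 91 W + T W$ ($j{\left(W,T \right)} = \left(91 W + T W\right) + T = T + 91 W + T W$)
$R = 1068$
$o = 0$ ($o = 0 \left(-19\right) = 0$)
$\left(o + R\right) + j{\left(14,z \right)} = \left(0 + 1068\right) - -164 = 1068 - -164 = 1068 + 164 = 1232$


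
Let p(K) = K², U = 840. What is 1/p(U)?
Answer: 1/705600 ≈ 1.4172e-6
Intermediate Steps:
1/p(U) = 1/(840²) = 1/705600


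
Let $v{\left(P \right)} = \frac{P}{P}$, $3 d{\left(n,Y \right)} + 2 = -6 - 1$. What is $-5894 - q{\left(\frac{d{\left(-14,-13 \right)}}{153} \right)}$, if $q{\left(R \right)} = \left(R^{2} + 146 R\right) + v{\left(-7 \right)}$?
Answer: $- \frac{15325450}{2601} \approx -5892.1$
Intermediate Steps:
$d{\left(n,Y \right)} = -3$ ($d{\left(n,Y \right)} = - \frac{2}{3} + \frac{-6 - 1}{3} = - \frac{2}{3} + \frac{1}{3} \left(-7\right) = - \frac{2}{3} - \frac{7}{3} = -3$)
$v{\left(P \right)} = 1$
$q{\left(R \right)} = 1 + R^{2} + 146 R$ ($q{\left(R \right)} = \left(R^{2} + 146 R\right) + 1 = 1 + R^{2} + 146 R$)
$-5894 - q{\left(\frac{d{\left(-14,-13 \right)}}{153} \right)} = -5894 - \left(1 + \left(- \frac{3}{153}\right)^{2} + 146 \left(- \frac{3}{153}\right)\right) = -5894 - \left(1 + \left(\left(-3\right) \frac{1}{153}\right)^{2} + 146 \left(\left(-3\right) \frac{1}{153}\right)\right) = -5894 - \left(1 + \left(- \frac{1}{51}\right)^{2} + 146 \left(- \frac{1}{51}\right)\right) = -5894 - \left(1 + \frac{1}{2601} - \frac{146}{51}\right) = -5894 - - \frac{4844}{2601} = -5894 + \frac{4844}{2601} = - \frac{15325450}{2601}$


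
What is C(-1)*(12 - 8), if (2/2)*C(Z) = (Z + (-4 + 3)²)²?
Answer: 0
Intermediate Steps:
C(Z) = (1 + Z)² (C(Z) = (Z + (-4 + 3)²)² = (Z + (-1)²)² = (Z + 1)² = (1 + Z)²)
C(-1)*(12 - 8) = (1 - 1)²*(12 - 8) = 0²*4 = 0*4 = 0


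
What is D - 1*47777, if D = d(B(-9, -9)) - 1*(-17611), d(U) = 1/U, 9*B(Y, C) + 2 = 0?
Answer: -60341/2 ≈ -30171.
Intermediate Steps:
B(Y, C) = -2/9 (B(Y, C) = -2/9 + (⅑)*0 = -2/9 + 0 = -2/9)
D = 35213/2 (D = 1/(-2/9) - 1*(-17611) = -9/2 + 17611 = 35213/2 ≈ 17607.)
D - 1*47777 = 35213/2 - 1*47777 = 35213/2 - 47777 = -60341/2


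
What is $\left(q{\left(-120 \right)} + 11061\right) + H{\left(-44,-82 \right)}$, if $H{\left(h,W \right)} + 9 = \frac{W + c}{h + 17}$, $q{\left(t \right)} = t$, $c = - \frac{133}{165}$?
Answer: $\frac{48715723}{4455} \approx 10935.0$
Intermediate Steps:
$c = - \frac{133}{165}$ ($c = \left(-133\right) \frac{1}{165} = - \frac{133}{165} \approx -0.80606$)
$H{\left(h,W \right)} = -9 + \frac{- \frac{133}{165} + W}{17 + h}$ ($H{\left(h,W \right)} = -9 + \frac{W - \frac{133}{165}}{h + 17} = -9 + \frac{- \frac{133}{165} + W}{17 + h}$)
$\left(q{\left(-120 \right)} + 11061\right) + H{\left(-44,-82 \right)} = \left(-120 + 11061\right) + \frac{- \frac{25378}{165} - 82 - -396}{17 - 44} = 10941 + \frac{- \frac{25378}{165} - 82 + 396}{-27} = 10941 - \frac{26432}{4455} = \frac{48715723}{4455}$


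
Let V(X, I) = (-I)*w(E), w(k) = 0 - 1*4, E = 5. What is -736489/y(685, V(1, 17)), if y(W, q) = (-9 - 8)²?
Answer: -736489/289 ≈ -2548.4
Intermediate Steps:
w(k) = -4 (w(k) = 0 - 4 = -4)
V(X, I) = 4*I (V(X, I) = -I*(-4) = 4*I)
y(W, q) = 289 (y(W, q) = (-17)² = 289)
-736489/y(685, V(1, 17)) = -736489/289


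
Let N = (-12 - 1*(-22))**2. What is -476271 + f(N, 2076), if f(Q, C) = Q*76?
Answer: -468671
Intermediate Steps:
N = 100 (N = (-12 + 22)**2 = 10**2 = 100)
f(Q, C) = 76*Q
-476271 + f(N, 2076) = -476271 + 76*100 = -476271 + 7600 = -468671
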